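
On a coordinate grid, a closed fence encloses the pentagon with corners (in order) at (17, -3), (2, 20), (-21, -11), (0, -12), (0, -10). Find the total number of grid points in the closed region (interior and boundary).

587

The shoelace formula gives twice the area as |[17·20 − 2·(-3)] + [2·(-11) − (-21)·20] + [(-21)·(-12) − 0·(-11)] + [0·(-10) − 0·(-12)] + [0·(-3) − 17·(-10)]| = 1166, so the area is 583.
Summing gcd(|Δx|,|Δy|) over the edges gives the boundary count: gcd(15,23) + gcd(23,31) + gcd(21,1) + gcd(0,2) + gcd(17,7) = 1+1+1+2+1 = 6.
Pick's theorem gives I = A − B/2 + 1 = 583 − 6/2 + 1 = 581, so the closed region contains I + B = 581 + 6 = 587 lattice points.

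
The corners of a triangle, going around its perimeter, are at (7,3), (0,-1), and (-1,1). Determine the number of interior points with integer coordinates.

8

By the shoelace formula, twice the signed area is |(7·(-1) − 0·3) + (0·1 − (-1)·(-1)) + ((-1)·3 − 7·1)| = 18, so the area is 9.
Summing gcd(|Δx|,|Δy|) over the edges gives the boundary count: gcd(7,4) + gcd(1,2) + gcd(8,2) = 1+1+2 = 4.
By Pick's theorem A = I + B/2 − 1, so I = 9 − 4/2 + 1 = 8.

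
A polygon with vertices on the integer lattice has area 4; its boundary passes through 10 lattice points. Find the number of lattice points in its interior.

Pick's theorem A = I + B/2 − 1 rearranges to I = A − B/2 + 1 = 4 − 10/2 + 1 = 0.

0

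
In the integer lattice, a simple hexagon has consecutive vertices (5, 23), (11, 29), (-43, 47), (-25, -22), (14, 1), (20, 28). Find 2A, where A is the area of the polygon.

4752

The shoelace formula gives twice the area as |[5·29 − 11·23] + [11·47 − (-43)·29] + [(-43)·(-22) − (-25)·47] + [(-25)·1 − 14·(-22)] + [14·28 − 20·1] + [20·23 − 5·28]| = 4752, so the area is 2376.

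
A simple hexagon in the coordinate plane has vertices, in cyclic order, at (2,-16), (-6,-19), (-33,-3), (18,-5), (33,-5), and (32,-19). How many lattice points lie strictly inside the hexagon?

By the shoelace formula, twice the signed area is |(2·(-19) − (-6)·(-16)) + ((-6)·(-3) − (-33)·(-19)) + ((-33)·(-5) − 18·(-3)) + (18·(-5) − 33·(-5)) + (33·(-19) − 32·(-5)) + (32·(-16) − 2·(-19))| = 1390, so the area is 695.
The number of boundary lattice points is Σ gcd(|Δx|,|Δy|) = gcd(8,3) + gcd(27,16) + gcd(51,2) + gcd(15,0) + gcd(1,14) + gcd(30,3) = 1+1+1+15+1+3 = 22.
By Pick's theorem A = I + B/2 − 1, so I = 695 − 22/2 + 1 = 685.

685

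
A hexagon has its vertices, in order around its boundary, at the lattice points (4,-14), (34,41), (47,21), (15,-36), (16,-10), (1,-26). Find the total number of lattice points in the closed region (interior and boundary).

1242

The shoelace formula gives twice the area as |(4·41 − 34·(-14)) + (34·21 − 47·41) + (47·(-36) − 15·21) + (15·(-10) − 16·(-36)) + (16·(-26) − 1·(-10)) + (1·(-14) − 4·(-26))| = 2470, so the area is 1235.
The number of boundary lattice points is Σ gcd(|Δx|,|Δy|) = gcd(30,55) + gcd(13,20) + gcd(32,57) + gcd(1,26) + gcd(15,16) + gcd(3,12) = 5+1+1+1+1+3 = 12.
Pick's theorem gives I = A − B/2 + 1 = 1235 − 12/2 + 1 = 1230, so the closed region contains I + B = 1230 + 12 = 1242 lattice points.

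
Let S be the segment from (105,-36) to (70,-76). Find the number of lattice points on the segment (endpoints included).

The number of lattice points on a segment between lattice points is gcd(|Δx|,|Δy|) + 1 = gcd(35,40) + 1 = 5 + 1 = 6.

6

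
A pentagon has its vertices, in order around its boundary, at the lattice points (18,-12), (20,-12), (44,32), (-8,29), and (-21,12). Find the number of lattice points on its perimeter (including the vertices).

Summing gcd(|Δx|,|Δy|) over the edges gives the boundary count: gcd(2,0) + gcd(24,44) + gcd(52,3) + gcd(13,17) + gcd(39,24) = 2+4+1+1+3 = 11.

11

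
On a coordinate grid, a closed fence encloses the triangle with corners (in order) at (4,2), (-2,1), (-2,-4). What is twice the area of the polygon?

30

The shoelace formula gives twice the area as |(4·1 − (-2)·2) + ((-2)·(-4) − (-2)·1) + ((-2)·2 − 4·(-4))| = 30, so the area is 15.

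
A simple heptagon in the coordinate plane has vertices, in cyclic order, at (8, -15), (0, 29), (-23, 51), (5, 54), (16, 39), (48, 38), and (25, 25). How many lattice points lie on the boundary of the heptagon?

Along each edge there are gcd(|Δx|,|Δy|)+1 lattice points, so counting each shared vertex once the boundary has gcd(8,44) + gcd(23,22) + gcd(28,3) + gcd(11,15) + gcd(32,1) + gcd(23,13) + gcd(17,40) = 4+1+1+1+1+1+1 = 10.

10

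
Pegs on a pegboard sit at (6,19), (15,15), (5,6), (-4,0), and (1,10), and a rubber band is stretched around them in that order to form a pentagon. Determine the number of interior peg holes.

114

Using the shoelace formula, 2A = |(6·15 − 15·19) + (15·6 − 5·15) + (5·0 − (-4)·6) + ((-4)·10 − 1·0) + (1·19 − 6·10)| = 237, so the area is 237/2.
The number of boundary lattice points is Σ gcd(|Δx|,|Δy|) = gcd(9,4) + gcd(10,9) + gcd(9,6) + gcd(5,10) + gcd(5,9) = 1+1+3+5+1 = 11.
By Pick's theorem A = I + B/2 − 1, so I = 237/2 − 11/2 + 1 = 114.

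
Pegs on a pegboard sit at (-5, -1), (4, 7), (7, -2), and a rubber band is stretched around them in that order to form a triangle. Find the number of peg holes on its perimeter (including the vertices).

5

Summing gcd(|Δx|,|Δy|) over the edges gives the boundary count: gcd(9,8) + gcd(3,9) + gcd(12,1) = 1+3+1 = 5.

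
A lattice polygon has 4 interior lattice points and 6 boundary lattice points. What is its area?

6

By Pick's theorem, A = I + B/2 − 1 = 4 + 6/2 − 1 = 6.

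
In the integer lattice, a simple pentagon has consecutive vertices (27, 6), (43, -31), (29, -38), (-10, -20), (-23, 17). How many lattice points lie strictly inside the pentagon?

2003

The shoelace formula gives twice the area as |(27·(-31) − 43·6) + (43·(-38) − 29·(-31)) + (29·(-20) − (-10)·(-38)) + ((-10)·17 − (-23)·(-20)) + ((-23)·6 − 27·17)| = 4017, so the area is 2008.5.
The number of boundary lattice points is Σ gcd(|Δx|,|Δy|) = gcd(16,37) + gcd(14,7) + gcd(39,18) + gcd(13,37) + gcd(50,11) = 1+7+3+1+1 = 13.
Pick's theorem gives I = A − B/2 + 1 = 2008.5 − 13/2 + 1 = 2003.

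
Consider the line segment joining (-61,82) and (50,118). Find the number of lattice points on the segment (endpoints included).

The number of lattice points on a segment between lattice points is gcd(|Δx|,|Δy|) + 1 = gcd(111,36) + 1 = 3 + 1 = 4.

4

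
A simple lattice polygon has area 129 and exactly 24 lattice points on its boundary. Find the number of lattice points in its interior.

From Pick's theorem, I = A − B/2 + 1 = 129 − 24/2 + 1 = 118.

118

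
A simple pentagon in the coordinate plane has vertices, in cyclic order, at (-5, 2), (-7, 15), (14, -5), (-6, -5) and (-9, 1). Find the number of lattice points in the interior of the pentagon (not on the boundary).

188

Using the shoelace formula, 2A = |[(-5)·15 − (-7)·2] + [(-7)·(-5) − 14·15] + [14·(-5) − (-6)·(-5)] + [(-6)·1 − (-9)·(-5)] + [(-9)·2 − (-5)·1]| = 400, so the area is 200.
The number of boundary lattice points is Σ gcd(|Δx|,|Δy|) = gcd(2,13) + gcd(21,20) + gcd(20,0) + gcd(3,6) + gcd(4,1) = 1+1+20+3+1 = 26.
By Pick's theorem A = I + B/2 − 1, so I = 200 − 26/2 + 1 = 188.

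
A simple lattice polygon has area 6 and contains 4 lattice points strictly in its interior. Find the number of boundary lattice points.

6

Pick's theorem gives A = I + B/2 − 1, so B = 2(A − I + 1) = 2(6 − 4 + 1) = 6.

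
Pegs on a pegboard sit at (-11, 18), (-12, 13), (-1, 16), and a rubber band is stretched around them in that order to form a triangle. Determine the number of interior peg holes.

25

The shoelace formula gives twice the area as |((-11)·13 − (-12)·18) + ((-12)·16 − (-1)·13) + ((-1)·18 − (-11)·16)| = 52, so the area is 26.
Summing gcd(|Δx|,|Δy|) over the edges gives the boundary count: gcd(1,5) + gcd(11,3) + gcd(10,2) = 1+1+2 = 4.
Pick's theorem gives I = A − B/2 + 1 = 26 − 4/2 + 1 = 25.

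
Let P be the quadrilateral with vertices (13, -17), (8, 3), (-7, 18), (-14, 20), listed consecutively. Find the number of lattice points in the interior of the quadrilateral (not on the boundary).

Using the shoelace formula, 2A = |[13·3 − 8·(-17)] + [8·18 − (-7)·3] + [(-7)·20 − (-14)·18] + [(-14)·(-17) − 13·20]| = 430, so the area is 215.
The number of boundary lattice points is Σ gcd(|Δx|,|Δy|) = gcd(5,20) + gcd(15,15) + gcd(7,2) + gcd(27,37) = 5+15+1+1 = 22.
Pick's theorem gives I = A − B/2 + 1 = 215 − 22/2 + 1 = 205.

205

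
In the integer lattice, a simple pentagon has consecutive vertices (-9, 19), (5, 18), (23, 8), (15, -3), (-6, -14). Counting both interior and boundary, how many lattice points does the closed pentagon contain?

649

By the shoelace formula, twice the signed area is |((-9)·18 − 5·19) + (5·8 − 23·18) + (23·(-3) − 15·8) + (15·(-14) − (-6)·(-3)) + ((-6)·19 − (-9)·(-14))| = 1288, so the area is 644.
Along each edge there are gcd(|Δx|,|Δy|)+1 lattice points, so counting each shared vertex once the boundary has gcd(14,1) + gcd(18,10) + gcd(8,11) + gcd(21,11) + gcd(3,33) = 1+2+1+1+3 = 8.
Pick's theorem gives I = A − B/2 + 1 = 644 − 8/2 + 1 = 641, so the closed region contains I + B = 641 + 8 = 649 lattice points.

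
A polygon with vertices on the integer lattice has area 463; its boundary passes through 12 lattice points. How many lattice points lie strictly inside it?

From Pick's theorem, I = A − B/2 + 1 = 463 − 12/2 + 1 = 458.

458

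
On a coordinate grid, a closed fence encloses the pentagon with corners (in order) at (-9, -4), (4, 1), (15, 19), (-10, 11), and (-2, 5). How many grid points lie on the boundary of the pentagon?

Along each edge there are gcd(|Δx|,|Δy|)+1 lattice points, so counting each shared vertex once the boundary has gcd(13,5) + gcd(11,18) + gcd(25,8) + gcd(8,6) + gcd(7,9) = 1+1+1+2+1 = 6.

6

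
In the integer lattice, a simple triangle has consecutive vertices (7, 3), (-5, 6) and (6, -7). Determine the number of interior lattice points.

60

By the shoelace formula, twice the signed area is |(7·6 − (-5)·3) + ((-5)·(-7) − 6·6) + (6·3 − 7·(-7))| = 123, so the area is 61.5.
The number of boundary lattice points is Σ gcd(|Δx|,|Δy|) = gcd(12,3) + gcd(11,13) + gcd(1,10) = 3+1+1 = 5.
Pick's theorem gives I = A − B/2 + 1 = 61.5 − 5/2 + 1 = 60.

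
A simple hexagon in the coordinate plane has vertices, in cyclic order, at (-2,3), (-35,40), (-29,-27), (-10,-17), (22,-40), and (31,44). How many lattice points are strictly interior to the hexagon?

By the shoelace formula, twice the signed area is |((-2)·40 − (-35)·3) + ((-35)·(-27) − (-29)·40) + ((-29)·(-17) − (-10)·(-27)) + ((-10)·(-40) − 22·(-17)) + (22·44 − 31·(-40)) + (31·3 − (-2)·44)| = 5516, so the area is 2758.
The number of boundary lattice points is Σ gcd(|Δx|,|Δy|) = gcd(33,37) + gcd(6,67) + gcd(19,10) + gcd(32,23) + gcd(9,84) + gcd(33,41) = 1+1+1+1+3+1 = 8.
By Pick's theorem A = I + B/2 − 1, so I = 2758 − 8/2 + 1 = 2755.

2755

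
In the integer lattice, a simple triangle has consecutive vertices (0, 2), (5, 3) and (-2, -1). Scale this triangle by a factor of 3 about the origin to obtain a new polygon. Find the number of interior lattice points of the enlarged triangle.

Using the shoelace formula, 2A = |(0·3 − 5·2) + (5·(-1) − (-2)·3) + ((-2)·2 − 0·(-1))| = 13, so the area is 13/2.
Along each edge there are gcd(|Δx|,|Δy|)+1 lattice points, so counting each shared vertex once the boundary has gcd(5,1) + gcd(7,4) + gcd(2,3) = 1+1+1 = 3.
Scaling by 3 multiplies the area by 3² = 9 (so the new area is 58.5) and multiplies the boundary lattice-point count by 3, giving 9.
By Pick's theorem, the interior count of the dilated polygon is 58.5 − 9/2 + 1 = 55.

55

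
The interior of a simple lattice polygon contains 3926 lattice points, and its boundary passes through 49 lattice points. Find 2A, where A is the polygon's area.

7899

By Pick's theorem, A = I + B/2 − 1 = 3926 + 49/2 − 1 = 7899/2.
Hence 2A = 7899.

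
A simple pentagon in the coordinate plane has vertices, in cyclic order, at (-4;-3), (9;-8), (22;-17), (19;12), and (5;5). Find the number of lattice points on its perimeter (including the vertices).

11

Along each edge there are gcd(|Δx|,|Δy|)+1 lattice points, so counting each shared vertex once the boundary has gcd(13,5) + gcd(13,9) + gcd(3,29) + gcd(14,7) + gcd(9,8) = 1+1+1+7+1 = 11.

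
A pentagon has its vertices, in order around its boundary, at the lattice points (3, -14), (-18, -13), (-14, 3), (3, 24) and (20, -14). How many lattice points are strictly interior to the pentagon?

By the shoelace formula, twice the signed area is |[3·(-13) − (-18)·(-14)] + [(-18)·3 − (-14)·(-13)] + [(-14)·24 − 3·3] + [3·(-14) − 20·24] + [20·(-14) − 3·(-14)]| = 1632, so the area is 816.
Summing gcd(|Δx|,|Δy|) over the edges gives the boundary count: gcd(21,1) + gcd(4,16) + gcd(17,21) + gcd(17,38) + gcd(17,0) = 1+4+1+1+17 = 24.
Pick's theorem gives I = A − B/2 + 1 = 816 − 24/2 + 1 = 805.

805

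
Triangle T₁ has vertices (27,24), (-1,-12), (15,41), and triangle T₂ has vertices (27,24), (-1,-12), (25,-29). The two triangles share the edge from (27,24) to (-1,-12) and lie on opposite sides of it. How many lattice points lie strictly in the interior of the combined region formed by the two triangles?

1159

The union is the simple quadrilateral with vertices (27,24), (15,41), (-1,-12), (25,-29) in order.
The shoelace formula gives twice the area as |[27·41 − 15·24] + [15·(-12) − (-1)·41] + [(-1)·(-29) − 25·(-12)] + [25·24 − 27·(-29)]| = 2320, so the area is 1160.
Along each edge there are gcd(|Δx|,|Δy|)+1 lattice points, so counting each shared vertex once the boundary has gcd(12,17) + gcd(16,53) + gcd(26,17) + gcd(2,53) = 1+1+1+1 = 4.
By Pick's theorem I = A − B/2 + 1 = 1160 − 4/2 + 1 = 1159.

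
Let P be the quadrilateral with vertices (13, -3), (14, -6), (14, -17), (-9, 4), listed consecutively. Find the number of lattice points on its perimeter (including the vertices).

The number of boundary lattice points is Σ gcd(|Δx|,|Δy|) = gcd(1,3) + gcd(0,11) + gcd(23,21) + gcd(22,7) = 1+11+1+1 = 14.

14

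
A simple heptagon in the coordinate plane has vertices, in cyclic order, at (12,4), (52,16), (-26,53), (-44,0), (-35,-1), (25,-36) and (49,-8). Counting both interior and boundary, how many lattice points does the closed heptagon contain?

4346

The shoelace formula gives twice the area as |(12·16 − 52·4) + (52·53 − (-26)·16) + ((-26)·0 − (-44)·53) + ((-44)·(-1) − (-35)·0) + ((-35)·(-36) − 25·(-1)) + (25·(-8) − 49·(-36)) + (49·4 − 12·(-8))| = 8673, so the area is 4336.5.
Along each edge there are gcd(|Δx|,|Δy|)+1 lattice points, so counting each shared vertex once the boundary has gcd(40,12) + gcd(78,37) + gcd(18,53) + gcd(9,1) + gcd(60,35) + gcd(24,28) + gcd(37,12) = 4+1+1+1+5+4+1 = 17.
Pick's theorem gives I = A − B/2 + 1 = 4336.5 − 17/2 + 1 = 4329, so the closed region contains I + B = 4329 + 17 = 4346 lattice points.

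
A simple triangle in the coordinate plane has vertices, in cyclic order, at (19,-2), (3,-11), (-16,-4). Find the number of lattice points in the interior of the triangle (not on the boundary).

141

Using the shoelace formula, 2A = |[19·(-11) − 3·(-2)] + [3·(-4) − (-16)·(-11)] + [(-16)·(-2) − 19·(-4)]| = 283, so the area is 283/2.
Along each edge there are gcd(|Δx|,|Δy|)+1 lattice points, so counting each shared vertex once the boundary has gcd(16,9) + gcd(19,7) + gcd(35,2) = 1+1+1 = 3.
By Pick's theorem A = I + B/2 − 1, so I = 283/2 − 3/2 + 1 = 141.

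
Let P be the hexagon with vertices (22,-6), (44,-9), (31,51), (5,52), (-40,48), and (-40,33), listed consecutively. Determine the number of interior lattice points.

Using the shoelace formula, 2A = |[22·(-9) − 44·(-6)] + [44·51 − 31·(-9)] + [31·52 − 5·51] + [5·48 − (-40)·52] + [(-40)·33 − (-40)·48] + [(-40)·(-6) − 22·33]| = 6380, so the area is 3190.
Along each edge there are gcd(|Δx|,|Δy|)+1 lattice points, so counting each shared vertex once the boundary has gcd(22,3) + gcd(13,60) + gcd(26,1) + gcd(45,4) + gcd(0,15) + gcd(62,39) = 1+1+1+1+15+1 = 20.
Pick's theorem gives I = A − B/2 + 1 = 3190 − 20/2 + 1 = 3181.

3181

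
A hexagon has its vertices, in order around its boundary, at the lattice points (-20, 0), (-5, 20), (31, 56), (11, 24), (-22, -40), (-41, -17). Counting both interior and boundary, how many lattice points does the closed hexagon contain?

1370

The shoelace formula gives twice the area as |[(-20)·20 − (-5)·0] + [(-5)·56 − 31·20] + [31·24 − 11·56] + [11·(-40) − (-22)·24] + [(-22)·(-17) − (-41)·(-40)] + [(-41)·0 − (-20)·(-17)]| = 2690, so the area is 1345.
The number of boundary lattice points is Σ gcd(|Δx|,|Δy|) = gcd(15,20) + gcd(36,36) + gcd(20,32) + gcd(33,64) + gcd(19,23) + gcd(21,17) = 5+36+4+1+1+1 = 48.
Pick's theorem gives I = A − B/2 + 1 = 1345 − 48/2 + 1 = 1322, so the closed region contains I + B = 1322 + 48 = 1370 lattice points.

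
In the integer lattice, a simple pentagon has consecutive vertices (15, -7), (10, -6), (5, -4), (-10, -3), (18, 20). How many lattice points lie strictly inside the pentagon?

326

By the shoelace formula, twice the signed area is |(15·(-6) − 10·(-7)) + (10·(-4) − 5·(-6)) + (5·(-3) − (-10)·(-4)) + ((-10)·20 − 18·(-3)) + (18·(-7) − 15·20)| = 657, so the area is 328.5.
Along each edge there are gcd(|Δx|,|Δy|)+1 lattice points, so counting each shared vertex once the boundary has gcd(5,1) + gcd(5,2) + gcd(15,1) + gcd(28,23) + gcd(3,27) = 1+1+1+1+3 = 7.
Pick's theorem gives I = A − B/2 + 1 = 328.5 − 7/2 + 1 = 326.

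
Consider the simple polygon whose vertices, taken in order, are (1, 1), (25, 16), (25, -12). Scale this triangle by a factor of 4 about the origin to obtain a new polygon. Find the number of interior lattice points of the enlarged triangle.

The shoelace formula gives twice the area as |[1·16 − 25·1] + [25·(-12) − 25·16] + [25·1 − 1·(-12)]| = 672, so the area is 336.
The number of boundary lattice points is Σ gcd(|Δx|,|Δy|) = gcd(24,15) + gcd(0,28) + gcd(24,13) = 3+28+1 = 32.
Scaling by 4 multiplies the area by 4² = 16 (so the new area is 5376) and multiplies the boundary lattice-point count by 4, giving 128.
By Pick's theorem, the interior count of the dilated polygon is 5376 − 128/2 + 1 = 5313.

5313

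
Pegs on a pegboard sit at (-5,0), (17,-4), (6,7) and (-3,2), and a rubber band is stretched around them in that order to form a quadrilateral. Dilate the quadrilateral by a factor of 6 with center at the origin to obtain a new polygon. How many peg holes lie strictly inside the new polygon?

3661

By the shoelace formula, twice the signed area is |[(-5)·(-4) − 17·0] + [17·7 − 6·(-4)] + [6·2 − (-3)·7] + [(-3)·0 − (-5)·2]| = 206, so the area is 103.
Summing gcd(|Δx|,|Δy|) over the edges gives the boundary count: gcd(22,4) + gcd(11,11) + gcd(9,5) + gcd(2,2) = 2+11+1+2 = 16.
Scaling by 6 multiplies the area by 6² = 36 (so the new area is 3708) and multiplies the boundary lattice-point count by 6, giving 96.
By Pick's theorem, the interior count of the dilated polygon is 3708 − 96/2 + 1 = 3661.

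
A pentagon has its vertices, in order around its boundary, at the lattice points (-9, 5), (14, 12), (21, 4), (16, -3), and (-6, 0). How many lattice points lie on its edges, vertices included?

5

The number of boundary lattice points is Σ gcd(|Δx|,|Δy|) = gcd(23,7) + gcd(7,8) + gcd(5,7) + gcd(22,3) + gcd(3,5) = 1+1+1+1+1 = 5.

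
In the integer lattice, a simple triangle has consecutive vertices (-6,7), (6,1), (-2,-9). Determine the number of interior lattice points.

By the shoelace formula, twice the signed area is |[(-6)·1 − 6·7] + [6·(-9) − (-2)·1] + [(-2)·7 − (-6)·(-9)]| = 168, so the area is 84.
The number of boundary lattice points is Σ gcd(|Δx|,|Δy|) = gcd(12,6) + gcd(8,10) + gcd(4,16) = 6+2+4 = 12.
By Pick's theorem A = I + B/2 − 1, so I = 84 − 12/2 + 1 = 79.

79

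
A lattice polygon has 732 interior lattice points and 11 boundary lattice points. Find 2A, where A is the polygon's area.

1473

Pick's theorem states A = I + B/2 − 1, so A = 732 + 11/2 − 1 = 1473/2.
Hence 2A = 1473.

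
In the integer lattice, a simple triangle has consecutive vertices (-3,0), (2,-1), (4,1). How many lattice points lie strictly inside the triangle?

By the shoelace formula, twice the signed area is |[(-3)·(-1) − 2·0] + [2·1 − 4·(-1)] + [4·0 − (-3)·1]| = 12, so the area is 6.
The number of boundary lattice points is Σ gcd(|Δx|,|Δy|) = gcd(5,1) + gcd(2,2) + gcd(7,1) = 1+2+1 = 4.
By Pick's theorem A = I + B/2 − 1, so I = 6 − 4/2 + 1 = 5.

5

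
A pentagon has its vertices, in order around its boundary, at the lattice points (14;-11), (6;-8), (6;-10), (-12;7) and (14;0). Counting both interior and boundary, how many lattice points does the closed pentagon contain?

203

The shoelace formula gives twice the area as |(14·(-8) − 6·(-11)) + (6·(-10) − 6·(-8)) + (6·7 − (-12)·(-10)) + ((-12)·0 − 14·7) + (14·(-11) − 14·0)| = 388, so the area is 194.
Summing gcd(|Δx|,|Δy|) over the edges gives the boundary count: gcd(8,3) + gcd(0,2) + gcd(18,17) + gcd(26,7) + gcd(0,11) = 1+2+1+1+11 = 16.
Pick's theorem gives I = A − B/2 + 1 = 194 − 16/2 + 1 = 187, so the closed region contains I + B = 187 + 16 = 203 lattice points.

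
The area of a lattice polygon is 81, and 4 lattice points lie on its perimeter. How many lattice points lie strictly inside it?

Pick's theorem A = I + B/2 − 1 rearranges to I = A − B/2 + 1 = 81 − 4/2 + 1 = 80.

80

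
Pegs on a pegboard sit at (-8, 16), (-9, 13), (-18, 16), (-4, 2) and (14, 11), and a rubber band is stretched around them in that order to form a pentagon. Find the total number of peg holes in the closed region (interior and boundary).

214

The shoelace formula gives twice the area as |[(-8)·13 − (-9)·16] + [(-9)·16 − (-18)·13] + [(-18)·2 − (-4)·16] + [(-4)·11 − 14·2] + [14·16 − (-8)·11]| = 398, so the area is 199.
The number of boundary lattice points is Σ gcd(|Δx|,|Δy|) = gcd(1,3) + gcd(9,3) + gcd(14,14) + gcd(18,9) + gcd(22,5) = 1+3+14+9+1 = 28.
Pick's theorem gives I = A − B/2 + 1 = 199 − 28/2 + 1 = 186, so the closed region contains I + B = 186 + 28 = 214 lattice points.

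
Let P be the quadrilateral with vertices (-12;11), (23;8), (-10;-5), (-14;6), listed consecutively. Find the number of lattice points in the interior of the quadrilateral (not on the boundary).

Using the shoelace formula, 2A = |((-12)·8 − 23·11) + (23·(-5) − (-10)·8) + ((-10)·6 − (-14)·(-5)) + ((-14)·11 − (-12)·6)| = 596, so the area is 298.
Summing gcd(|Δx|,|Δy|) over the edges gives the boundary count: gcd(35,3) + gcd(33,13) + gcd(4,11) + gcd(2,5) = 1+1+1+1 = 4.
By Pick's theorem A = I + B/2 − 1, so I = 298 − 4/2 + 1 = 297.

297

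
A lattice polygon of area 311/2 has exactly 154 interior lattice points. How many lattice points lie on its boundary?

Pick's theorem gives A = I + B/2 − 1, so B = 2(A − I + 1) = 2(311/2 − 154 + 1) = 5.

5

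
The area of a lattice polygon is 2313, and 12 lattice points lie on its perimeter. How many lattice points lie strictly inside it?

2308

Pick's theorem A = I + B/2 − 1 rearranges to I = A − B/2 + 1 = 2313 − 12/2 + 1 = 2308.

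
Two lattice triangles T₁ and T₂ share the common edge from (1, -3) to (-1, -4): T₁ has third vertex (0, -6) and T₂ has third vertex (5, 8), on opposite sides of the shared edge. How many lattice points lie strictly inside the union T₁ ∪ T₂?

8

The union is the simple quadrilateral with vertices (1, -3), (0, -6), (-1, -4), (5, 8) in order.
By the shoelace formula, twice the signed area is |[1·(-6) − 0·(-3)] + [0·(-4) − (-1)·(-6)] + [(-1)·8 − 5·(-4)] + [5·(-3) − 1·8]| = 23, so the area is 11.5.
Summing gcd(|Δx|,|Δy|) over the edges gives the boundary count: gcd(1,3) + gcd(1,2) + gcd(6,12) + gcd(4,11) = 1+1+6+1 = 9.
By Pick's theorem I = A − B/2 + 1 = 11.5 − 9/2 + 1 = 8.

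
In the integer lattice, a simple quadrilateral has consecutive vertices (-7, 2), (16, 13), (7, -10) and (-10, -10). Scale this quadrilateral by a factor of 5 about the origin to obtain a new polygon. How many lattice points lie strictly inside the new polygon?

7871

Using the shoelace formula, 2A = |((-7)·13 − 16·2) + (16·(-10) − 7·13) + (7·(-10) − (-10)·(-10)) + ((-10)·2 − (-7)·(-10))| = 634, so the area is 317.
Along each edge there are gcd(|Δx|,|Δy|)+1 lattice points, so counting each shared vertex once the boundary has gcd(23,11) + gcd(9,23) + gcd(17,0) + gcd(3,12) = 1+1+17+3 = 22.
Scaling by 5 multiplies the area by 5² = 25 (so the new area is 7925) and multiplies the boundary lattice-point count by 5, giving 110.
By Pick's theorem, the interior count of the dilated polygon is 7925 − 110/2 + 1 = 7871.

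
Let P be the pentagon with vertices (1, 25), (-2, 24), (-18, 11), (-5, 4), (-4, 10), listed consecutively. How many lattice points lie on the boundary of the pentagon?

Along each edge there are gcd(|Δx|,|Δy|)+1 lattice points, so counting each shared vertex once the boundary has gcd(3,1) + gcd(16,13) + gcd(13,7) + gcd(1,6) + gcd(5,15) = 1+1+1+1+5 = 9.

9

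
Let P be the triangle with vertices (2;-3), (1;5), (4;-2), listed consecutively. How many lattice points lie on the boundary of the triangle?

The number of boundary lattice points is Σ gcd(|Δx|,|Δy|) = gcd(1,8) + gcd(3,7) + gcd(2,1) = 1+1+1 = 3.

3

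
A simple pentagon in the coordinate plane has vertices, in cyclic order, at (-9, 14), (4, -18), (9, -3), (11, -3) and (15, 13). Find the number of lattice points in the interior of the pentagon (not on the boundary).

By the shoelace formula, twice the signed area is |((-9)·(-18) − 4·14) + (4·(-3) − 9·(-18)) + (9·(-3) − 11·(-3)) + (11·13 − 15·(-3)) + (15·14 − (-9)·13)| = 777, so the area is 777/2.
The number of boundary lattice points is Σ gcd(|Δx|,|Δy|) = gcd(13,32) + gcd(5,15) + gcd(2,0) + gcd(4,16) + gcd(24,1) = 1+5+2+4+1 = 13.
By Pick's theorem A = I + B/2 − 1, so I = 777/2 − 13/2 + 1 = 383.

383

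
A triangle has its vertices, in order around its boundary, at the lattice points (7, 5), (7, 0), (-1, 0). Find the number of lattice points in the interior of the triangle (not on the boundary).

14

By the shoelace formula, twice the signed area is |(7·0 − 7·5) + (7·0 − (-1)·0) + ((-1)·5 − 7·0)| = 40, so the area is 20.
Summing gcd(|Δx|,|Δy|) over the edges gives the boundary count: gcd(0,5) + gcd(8,0) + gcd(8,5) = 5+8+1 = 14.
By Pick's theorem A = I + B/2 − 1, so I = 20 − 14/2 + 1 = 14.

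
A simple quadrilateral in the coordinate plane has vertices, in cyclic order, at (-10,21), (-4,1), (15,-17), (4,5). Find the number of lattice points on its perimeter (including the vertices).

Along each edge there are gcd(|Δx|,|Δy|)+1 lattice points, so counting each shared vertex once the boundary has gcd(6,20) + gcd(19,18) + gcd(11,22) + gcd(14,16) = 2+1+11+2 = 16.

16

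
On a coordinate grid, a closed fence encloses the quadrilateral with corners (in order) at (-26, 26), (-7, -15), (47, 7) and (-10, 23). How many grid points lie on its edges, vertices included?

The number of boundary lattice points is Σ gcd(|Δx|,|Δy|) = gcd(19,41) + gcd(54,22) + gcd(57,16) + gcd(16,3) = 1+2+1+1 = 5.

5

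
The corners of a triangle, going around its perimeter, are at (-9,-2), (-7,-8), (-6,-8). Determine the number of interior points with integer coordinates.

By the shoelace formula, twice the signed area is |((-9)·(-8) − (-7)·(-2)) + ((-7)·(-8) − (-6)·(-8)) + ((-6)·(-2) − (-9)·(-8))| = 6, so the area is 3.
The number of boundary lattice points is Σ gcd(|Δx|,|Δy|) = gcd(2,6) + gcd(1,0) + gcd(3,6) = 2+1+3 = 6.
Pick's theorem gives I = A − B/2 + 1 = 3 − 6/2 + 1 = 1.

1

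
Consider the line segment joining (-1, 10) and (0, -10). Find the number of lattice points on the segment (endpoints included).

The number of lattice points on a segment between lattice points is gcd(|Δx|,|Δy|) + 1 = gcd(1,20) + 1 = 1 + 1 = 2.

2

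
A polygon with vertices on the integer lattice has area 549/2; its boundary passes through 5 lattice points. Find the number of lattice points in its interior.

From Pick's theorem, I = A − B/2 + 1 = 549/2 − 5/2 + 1 = 273.

273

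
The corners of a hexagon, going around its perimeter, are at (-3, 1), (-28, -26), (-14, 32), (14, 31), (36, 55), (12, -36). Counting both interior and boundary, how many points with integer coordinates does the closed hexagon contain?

2222

By the shoelace formula, twice the signed area is |((-3)·(-26) − (-28)·1) + ((-28)·32 − (-14)·(-26)) + ((-14)·31 − 14·32) + (14·55 − 36·31) + (36·(-36) − 12·55) + (12·1 − (-3)·(-36))| = 4434, so the area is 2217.
The number of boundary lattice points is Σ gcd(|Δx|,|Δy|) = gcd(25,27) + gcd(14,58) + gcd(28,1) + gcd(22,24) + gcd(24,91) + gcd(15,37) = 1+2+1+2+1+1 = 8.
Pick's theorem gives I = A − B/2 + 1 = 2217 − 8/2 + 1 = 2214, so the closed region contains I + B = 2214 + 8 = 2222 lattice points.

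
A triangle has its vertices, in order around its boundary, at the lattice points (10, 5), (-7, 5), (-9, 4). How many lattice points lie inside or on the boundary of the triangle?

19

By the shoelace formula, twice the signed area is |(10·5 − (-7)·5) + ((-7)·4 − (-9)·5) + ((-9)·5 − 10·4)| = 17, so the area is 8.5.
Summing gcd(|Δx|,|Δy|) over the edges gives the boundary count: gcd(17,0) + gcd(2,1) + gcd(19,1) = 17+1+1 = 19.
Pick's theorem gives I = A − B/2 + 1 = 8.5 − 19/2 + 1 = 0, so the closed region contains I + B = 0 + 19 = 19 lattice points.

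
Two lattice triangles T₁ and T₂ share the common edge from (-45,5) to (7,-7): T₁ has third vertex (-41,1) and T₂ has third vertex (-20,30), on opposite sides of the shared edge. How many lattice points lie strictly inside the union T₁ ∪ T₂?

The union is the simple quadrilateral with vertices (-45,5), (-41,1), (7,-7), (-20,30) in order.
By the shoelace formula, twice the signed area is |((-45)·1 − (-41)·5) + ((-41)·(-7) − 7·1) + (7·30 − (-20)·(-7)) + ((-20)·5 − (-45)·30)| = 1760, so the area is 880.
The number of boundary lattice points is Σ gcd(|Δx|,|Δy|) = gcd(4,4) + gcd(48,8) + gcd(27,37) + gcd(25,25) = 4+8+1+25 = 38.
By Pick's theorem I = A − B/2 + 1 = 880 − 38/2 + 1 = 862.

862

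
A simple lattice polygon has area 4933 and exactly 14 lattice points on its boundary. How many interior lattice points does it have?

4927

From Pick's theorem, I = A − B/2 + 1 = 4933 − 14/2 + 1 = 4927.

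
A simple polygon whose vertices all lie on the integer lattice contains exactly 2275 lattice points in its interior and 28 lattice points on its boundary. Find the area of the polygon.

2288

By Pick's theorem, A = I + B/2 − 1 = 2275 + 28/2 − 1 = 2288.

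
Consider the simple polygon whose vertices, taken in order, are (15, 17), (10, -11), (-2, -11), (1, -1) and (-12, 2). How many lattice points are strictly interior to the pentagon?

341

The shoelace formula gives twice the area as |(15·(-11) − 10·17) + (10·(-11) − (-2)·(-11)) + ((-2)·(-1) − 1·(-11)) + (1·2 − (-12)·(-1)) + ((-12)·17 − 15·2)| = 698, so the area is 349.
Along each edge there are gcd(|Δx|,|Δy|)+1 lattice points, so counting each shared vertex once the boundary has gcd(5,28) + gcd(12,0) + gcd(3,10) + gcd(13,3) + gcd(27,15) = 1+12+1+1+3 = 18.
Pick's theorem gives I = A − B/2 + 1 = 349 − 18/2 + 1 = 341.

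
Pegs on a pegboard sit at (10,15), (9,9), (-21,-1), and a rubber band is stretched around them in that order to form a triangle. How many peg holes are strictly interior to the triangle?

80

Using the shoelace formula, 2A = |[10·9 − 9·15] + [9·(-1) − (-21)·9] + [(-21)·15 − 10·(-1)]| = 170, so the area is 85.
Summing gcd(|Δx|,|Δy|) over the edges gives the boundary count: gcd(1,6) + gcd(30,10) + gcd(31,16) = 1+10+1 = 12.
Pick's theorem gives I = A − B/2 + 1 = 85 − 12/2 + 1 = 80.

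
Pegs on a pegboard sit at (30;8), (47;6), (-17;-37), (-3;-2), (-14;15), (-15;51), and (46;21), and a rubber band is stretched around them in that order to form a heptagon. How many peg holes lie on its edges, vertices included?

Along each edge there are gcd(|Δx|,|Δy|)+1 lattice points, so counting each shared vertex once the boundary has gcd(17,2) + gcd(64,43) + gcd(14,35) + gcd(11,17) + gcd(1,36) + gcd(61,30) + gcd(16,13) = 1+1+7+1+1+1+1 = 13.

13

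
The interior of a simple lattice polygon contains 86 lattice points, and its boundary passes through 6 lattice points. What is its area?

88

Pick's theorem states A = I + B/2 − 1, so A = 86 + 6/2 − 1 = 88.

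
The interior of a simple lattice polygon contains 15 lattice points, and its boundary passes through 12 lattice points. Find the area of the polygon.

By Pick's theorem, A = I + B/2 − 1 = 15 + 12/2 − 1 = 20.

20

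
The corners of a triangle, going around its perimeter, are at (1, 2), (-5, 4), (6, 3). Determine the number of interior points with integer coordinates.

Using the shoelace formula, 2A = |(1·4 − (-5)·2) + ((-5)·3 − 6·4) + (6·2 − 1·3)| = 16, so the area is 8.
The number of boundary lattice points is Σ gcd(|Δx|,|Δy|) = gcd(6,2) + gcd(11,1) + gcd(5,1) = 2+1+1 = 4.
By Pick's theorem A = I + B/2 − 1, so I = 8 − 4/2 + 1 = 7.

7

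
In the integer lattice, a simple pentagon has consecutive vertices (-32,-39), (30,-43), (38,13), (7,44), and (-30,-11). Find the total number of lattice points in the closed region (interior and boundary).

By the shoelace formula, twice the signed area is |((-32)·(-43) − 30·(-39)) + (30·13 − 38·(-43)) + (38·44 − 7·13) + (7·(-11) − (-30)·44) + ((-30)·(-39) − (-32)·(-11))| = 8212, so the area is 4106.
The number of boundary lattice points is Σ gcd(|Δx|,|Δy|) = gcd(62,4) + gcd(8,56) + gcd(31,31) + gcd(37,55) + gcd(2,28) = 2+8+31+1+2 = 44.
Pick's theorem gives I = A − B/2 + 1 = 4106 − 44/2 + 1 = 4085, so the closed region contains I + B = 4085 + 44 = 4129 lattice points.

4129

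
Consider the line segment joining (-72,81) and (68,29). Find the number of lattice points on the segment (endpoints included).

The number of lattice points on a segment between lattice points is gcd(|Δx|,|Δy|) + 1 = gcd(140,52) + 1 = 4 + 1 = 5.

5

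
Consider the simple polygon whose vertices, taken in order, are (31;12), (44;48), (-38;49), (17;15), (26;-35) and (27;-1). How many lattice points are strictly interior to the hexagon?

By the shoelace formula, twice the signed area is |[31·48 − 44·12] + [44·49 − (-38)·48] + [(-38)·15 − 17·49] + [17·(-35) − 26·15] + [26·(-1) − 27·(-35)] + [27·12 − 31·(-1)]| = 3826, so the area is 1913.
The number of boundary lattice points is Σ gcd(|Δx|,|Δy|) = gcd(13,36) + gcd(82,1) + gcd(55,34) + gcd(9,50) + gcd(1,34) + gcd(4,13) = 1+1+1+1+1+1 = 6.
By Pick's theorem A = I + B/2 − 1, so I = 1913 − 6/2 + 1 = 1911.

1911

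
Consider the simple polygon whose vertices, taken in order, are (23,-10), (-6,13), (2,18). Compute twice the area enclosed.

Using the shoelace formula, 2A = |[23·13 − (-6)·(-10)] + [(-6)·18 − 2·13] + [2·(-10) − 23·18]| = 329, so the area is 329/2.

329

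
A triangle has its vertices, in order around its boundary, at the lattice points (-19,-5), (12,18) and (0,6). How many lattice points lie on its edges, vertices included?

14

Along each edge there are gcd(|Δx|,|Δy|)+1 lattice points, so counting each shared vertex once the boundary has gcd(31,23) + gcd(12,12) + gcd(19,11) = 1+12+1 = 14.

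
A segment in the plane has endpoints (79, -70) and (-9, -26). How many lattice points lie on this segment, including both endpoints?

45

The number of lattice points on a segment between lattice points is gcd(|Δx|,|Δy|) + 1 = gcd(88,44) + 1 = 44 + 1 = 45.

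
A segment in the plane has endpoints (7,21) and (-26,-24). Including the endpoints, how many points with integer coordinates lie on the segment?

4

The number of lattice points on a segment between lattice points is gcd(|Δx|,|Δy|) + 1 = gcd(33,45) + 1 = 3 + 1 = 4.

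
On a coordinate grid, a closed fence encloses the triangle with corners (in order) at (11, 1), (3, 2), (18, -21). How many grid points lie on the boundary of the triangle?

3

Along each edge there are gcd(|Δx|,|Δy|)+1 lattice points, so counting each shared vertex once the boundary has gcd(8,1) + gcd(15,23) + gcd(7,22) = 1+1+1 = 3.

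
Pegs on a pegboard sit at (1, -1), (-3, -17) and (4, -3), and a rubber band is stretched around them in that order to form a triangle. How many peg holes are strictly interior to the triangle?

23

The shoelace formula gives twice the area as |(1·(-17) − (-3)·(-1)) + ((-3)·(-3) − 4·(-17)) + (4·(-1) − 1·(-3))| = 56, so the area is 28.
The number of boundary lattice points is Σ gcd(|Δx|,|Δy|) = gcd(4,16) + gcd(7,14) + gcd(3,2) = 4+7+1 = 12.
By Pick's theorem A = I + B/2 − 1, so I = 28 − 12/2 + 1 = 23.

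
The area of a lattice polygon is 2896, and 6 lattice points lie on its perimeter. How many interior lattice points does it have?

Pick's theorem A = I + B/2 − 1 rearranges to I = A − B/2 + 1 = 2896 − 6/2 + 1 = 2894.

2894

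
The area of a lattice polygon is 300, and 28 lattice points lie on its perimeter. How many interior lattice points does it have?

Pick's theorem A = I + B/2 − 1 rearranges to I = A − B/2 + 1 = 300 − 28/2 + 1 = 287.

287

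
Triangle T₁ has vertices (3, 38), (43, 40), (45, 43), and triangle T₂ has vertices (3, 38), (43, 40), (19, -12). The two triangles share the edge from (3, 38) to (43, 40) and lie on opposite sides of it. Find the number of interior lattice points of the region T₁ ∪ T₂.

1071

The union is the simple quadrilateral with vertices (3, 38), (45, 43), (43, 40), (19, -12) in order.
The shoelace formula gives twice the area as |(3·43 − 45·38) + (45·40 − 43·43) + (43·(-12) − 19·40) + (19·38 − 3·(-12))| = 2148, so the area is 1074.
Summing gcd(|Δx|,|Δy|) over the edges gives the boundary count: gcd(42,5) + gcd(2,3) + gcd(24,52) + gcd(16,50) = 1+1+4+2 = 8.
By Pick's theorem I = A − B/2 + 1 = 1074 − 8/2 + 1 = 1071.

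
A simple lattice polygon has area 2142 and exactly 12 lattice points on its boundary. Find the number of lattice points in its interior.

2137

Pick's theorem A = I + B/2 − 1 rearranges to I = A − B/2 + 1 = 2142 − 12/2 + 1 = 2137.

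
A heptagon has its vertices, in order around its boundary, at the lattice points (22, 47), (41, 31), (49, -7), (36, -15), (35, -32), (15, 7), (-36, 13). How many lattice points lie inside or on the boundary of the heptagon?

The shoelace formula gives twice the area as |(22·31 − 41·47) + (41·(-7) − 49·31) + (49·(-15) − 36·(-7)) + (36·(-32) − 35·(-15)) + (35·7 − 15·(-32)) + (15·13 − (-36)·7) + ((-36)·47 − 22·13)| = 4967, so the area is 4967/2.
The number of boundary lattice points is Σ gcd(|Δx|,|Δy|) = gcd(19,16) + gcd(8,38) + gcd(13,8) + gcd(1,17) + gcd(20,39) + gcd(51,6) + gcd(58,34) = 1+2+1+1+1+3+2 = 11.
Pick's theorem gives I = A − B/2 + 1 = 4967/2 − 11/2 + 1 = 2479, so the closed region contains I + B = 2479 + 11 = 2490 lattice points.

2490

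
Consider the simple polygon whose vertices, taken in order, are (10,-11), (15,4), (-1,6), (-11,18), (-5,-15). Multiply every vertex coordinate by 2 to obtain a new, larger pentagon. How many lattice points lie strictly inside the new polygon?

1602

The shoelace formula gives twice the area as |(10·4 − 15·(-11)) + (15·6 − (-1)·4) + ((-1)·18 − (-11)·6) + ((-11)·(-15) − (-5)·18) + ((-5)·(-11) − 10·(-15))| = 807, so the area is 403.5.
Along each edge there are gcd(|Δx|,|Δy|)+1 lattice points, so counting each shared vertex once the boundary has gcd(5,15) + gcd(16,2) + gcd(10,12) + gcd(6,33) + gcd(15,4) = 5+2+2+3+1 = 13.
Scaling by 2 multiplies the area by 2² = 4 (so the new area is 1614) and multiplies the boundary lattice-point count by 2, giving 26.
By Pick's theorem, the interior count of the dilated polygon is 1614 − 26/2 + 1 = 1602.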